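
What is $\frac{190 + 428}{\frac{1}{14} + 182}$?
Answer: $\frac{8652}{2549} \approx 3.3943$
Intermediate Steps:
$\frac{190 + 428}{\frac{1}{14} + 182} = \frac{618}{\frac{1}{14} + 182} = \frac{618}{\frac{2549}{14}} = 618 \cdot \frac{14}{2549} = \frac{8652}{2549}$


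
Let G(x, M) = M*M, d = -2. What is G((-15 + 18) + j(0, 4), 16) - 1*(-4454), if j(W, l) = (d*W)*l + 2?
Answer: 4710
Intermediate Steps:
j(W, l) = 2 - 2*W*l (j(W, l) = (-2*W)*l + 2 = -2*W*l + 2 = 2 - 2*W*l)
G(x, M) = M²
G((-15 + 18) + j(0, 4), 16) - 1*(-4454) = 16² - 1*(-4454) = 256 + 4454 = 4710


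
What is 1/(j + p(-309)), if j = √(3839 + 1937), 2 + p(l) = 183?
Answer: 1/257 ≈ 0.0038911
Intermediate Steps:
p(l) = 181 (p(l) = -2 + 183 = 181)
j = 76 (j = √5776 = 76)
1/(j + p(-309)) = 1/(76 + 181) = 1/257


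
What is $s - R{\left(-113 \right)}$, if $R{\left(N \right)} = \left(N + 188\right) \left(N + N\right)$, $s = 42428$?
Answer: $59378$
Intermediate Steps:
$R{\left(N \right)} = 2 N \left(188 + N\right)$ ($R{\left(N \right)} = \left(188 + N\right) 2 N = 2 N \left(188 + N\right)$)
$s - R{\left(-113 \right)} = 42428 - 2 \left(-113\right) \left(188 - 113\right) = 42428 - 2 \left(-113\right) 75 = 42428 - -16950 = 42428 + 16950 = 59378$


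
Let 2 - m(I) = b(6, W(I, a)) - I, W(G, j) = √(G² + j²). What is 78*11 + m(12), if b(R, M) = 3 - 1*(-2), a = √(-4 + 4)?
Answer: 867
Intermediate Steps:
a = 0 (a = √0 = 0)
b(R, M) = 5 (b(R, M) = 3 + 2 = 5)
m(I) = -3 + I (m(I) = 2 - (5 - I) = 2 + (-5 + I) = -3 + I)
78*11 + m(12) = 78*11 + (-3 + 12) = 858 + 9 = 867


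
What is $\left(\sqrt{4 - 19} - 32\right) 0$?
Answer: $0$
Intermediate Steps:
$\left(\sqrt{4 - 19} - 32\right) 0 = \left(\sqrt{-15} - 32\right) 0 = \left(i \sqrt{15} - 32\right) 0 = \left(-32 + i \sqrt{15}\right) 0 = 0$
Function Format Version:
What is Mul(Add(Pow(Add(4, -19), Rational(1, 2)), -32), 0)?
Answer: 0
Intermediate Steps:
Mul(Add(Pow(Add(4, -19), Rational(1, 2)), -32), 0) = Mul(Add(Pow(-15, Rational(1, 2)), -32), 0) = Mul(Add(Mul(I, Pow(15, Rational(1, 2))), -32), 0) = Mul(Add(-32, Mul(I, Pow(15, Rational(1, 2)))), 0) = 0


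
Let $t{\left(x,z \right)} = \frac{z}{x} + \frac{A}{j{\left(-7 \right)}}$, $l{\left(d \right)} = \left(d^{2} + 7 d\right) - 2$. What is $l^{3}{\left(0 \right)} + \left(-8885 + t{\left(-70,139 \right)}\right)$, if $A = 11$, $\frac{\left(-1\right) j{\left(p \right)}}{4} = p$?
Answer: $- \frac{1245243}{140} \approx -8894.6$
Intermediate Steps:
$l{\left(d \right)} = -2 + d^{2} + 7 d$
$j{\left(p \right)} = - 4 p$
$t{\left(x,z \right)} = \frac{11}{28} + \frac{z}{x}$ ($t{\left(x,z \right)} = \frac{z}{x} + \frac{11}{\left(-4\right) \left(-7\right)} = \frac{z}{x} + \frac{11}{28} = \frac{11}{28} + \frac{z}{x}$)
$l^{3}{\left(0 \right)} + \left(-8885 + t{\left(-70,139 \right)}\right) = \left(-2 + 0^{2} + 7 \cdot 0\right)^{3} - \left(\frac{248769}{28} + \frac{139}{70}\right) = \left(-2 + 0 + 0\right)^{3} + \left(-8885 + \left(\frac{11}{28} + 139 \left(- \frac{1}{70}\right)\right)\right) = \left(-2\right)^{3} + \left(-8885 + \left(\frac{11}{28} - \frac{139}{70}\right)\right) = -8 - \frac{1244123}{140} = - \frac{1245243}{140}$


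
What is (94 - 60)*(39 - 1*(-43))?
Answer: 2788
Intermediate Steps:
(94 - 60)*(39 - 1*(-43)) = 34*(39 + 43) = 34*82 = 2788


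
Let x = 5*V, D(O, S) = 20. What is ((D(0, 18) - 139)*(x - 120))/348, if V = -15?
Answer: 7735/116 ≈ 66.681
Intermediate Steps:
x = -75 (x = 5*(-15) = -75)
((D(0, 18) - 139)*(x - 120))/348 = ((20 - 139)*(-75 - 120))/348 = -119*(-195)*(1/348) = 23205*(1/348) = 7735/116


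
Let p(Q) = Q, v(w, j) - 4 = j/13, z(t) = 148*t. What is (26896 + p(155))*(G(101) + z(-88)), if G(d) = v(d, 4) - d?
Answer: -4614062019/13 ≈ -3.5493e+8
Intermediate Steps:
v(w, j) = 4 + j/13
G(d) = 56/13 - d (G(d) = (4 + (1/13)*4) - d = (4 + 4/13) - d = 56/13 - d)
(26896 + p(155))*(G(101) + z(-88)) = (26896 + 155)*((56/13 - 1*101) + 148*(-88)) = 27051*((56/13 - 101) - 13024) = 27051*(-1257/13 - 13024) = 27051*(-170569/13) = -4614062019/13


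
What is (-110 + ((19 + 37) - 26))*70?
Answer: -5600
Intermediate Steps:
(-110 + ((19 + 37) - 26))*70 = (-110 + (56 - 26))*70 = (-110 + 30)*70 = -80*70 = -5600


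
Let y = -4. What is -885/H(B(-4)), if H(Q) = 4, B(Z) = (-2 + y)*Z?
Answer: -885/4 ≈ -221.25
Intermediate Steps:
B(Z) = -6*Z (B(Z) = (-2 - 4)*Z = -6*Z)
-885/H(B(-4)) = -885/4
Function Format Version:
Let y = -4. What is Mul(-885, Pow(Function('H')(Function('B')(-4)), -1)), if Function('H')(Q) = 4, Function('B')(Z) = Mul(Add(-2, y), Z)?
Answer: Rational(-885, 4) ≈ -221.25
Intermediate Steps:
Function('B')(Z) = Mul(-6, Z) (Function('B')(Z) = Mul(Add(-2, -4), Z) = Mul(-6, Z))
Mul(-885, Pow(Function('H')(Function('B')(-4)), -1)) = Mul(-885, Pow(4, -1)) = Mul(-885, Rational(1, 4)) = Rational(-885, 4)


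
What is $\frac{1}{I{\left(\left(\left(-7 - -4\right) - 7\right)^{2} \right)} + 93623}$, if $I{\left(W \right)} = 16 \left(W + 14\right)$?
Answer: $\frac{1}{95447} \approx 1.0477 \cdot 10^{-5}$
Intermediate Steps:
$I{\left(W \right)} = 224 + 16 W$ ($I{\left(W \right)} = 16 \left(14 + W\right) = 224 + 16 W$)
$\frac{1}{I{\left(\left(\left(-7 - -4\right) - 7\right)^{2} \right)} + 93623} = \frac{1}{\left(224 + 16 \left(\left(-7 - -4\right) - 7\right)^{2}\right) + 93623} = \frac{1}{\left(224 + 16 \left(\left(-7 + 4\right) - 7\right)^{2}\right) + 93623} = \frac{1}{\left(224 + 16 \left(-3 - 7\right)^{2}\right) + 93623} = \frac{1}{\left(224 + 16 \left(-10\right)^{2}\right) + 93623} = \frac{1}{\left(224 + 16 \cdot 100\right) + 93623} = \frac{1}{\left(224 + 1600\right) + 93623} = \frac{1}{1824 + 93623} = \frac{1}{95447}$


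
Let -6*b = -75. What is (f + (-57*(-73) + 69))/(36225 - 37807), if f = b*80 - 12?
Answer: -2609/791 ≈ -3.2984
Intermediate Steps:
b = 25/2 (b = -1/6*(-75) = 25/2 ≈ 12.500)
f = 988 (f = (25/2)*80 - 12 = 1000 - 12 = 988)
(f + (-57*(-73) + 69))/(36225 - 37807) = (988 + (-57*(-73) + 69))/(36225 - 37807) = (988 + (4161 + 69))/(-1582) = (988 + 4230)*(-1/1582) = 5218*(-1/1582) = -2609/791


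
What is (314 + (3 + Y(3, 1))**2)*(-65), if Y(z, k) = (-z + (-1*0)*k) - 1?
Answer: -20475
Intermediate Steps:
Y(z, k) = -1 - z (Y(z, k) = (-z + 0*k) - 1 = (-z + 0) - 1 = -z - 1 = -1 - z)
(314 + (3 + Y(3, 1))**2)*(-65) = (314 + (3 + (-1 - 1*3))**2)*(-65) = (314 + (3 + (-1 - 3))**2)*(-65) = (314 + (3 - 4)**2)*(-65) = (314 + (-1)**2)*(-65) = (314 + 1)*(-65) = 315*(-65) = -20475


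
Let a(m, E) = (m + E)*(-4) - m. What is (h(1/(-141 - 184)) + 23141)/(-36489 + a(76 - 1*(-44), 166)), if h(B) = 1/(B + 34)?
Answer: -255685234/417132897 ≈ -0.61296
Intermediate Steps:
h(B) = 1/(34 + B)
a(m, E) = -5*m - 4*E (a(m, E) = (E + m)*(-4) - m = (-4*E - 4*m) - m = -5*m - 4*E)
(h(1/(-141 - 184)) + 23141)/(-36489 + a(76 - 1*(-44), 166)) = (1/(34 + 1/(-141 - 184)) + 23141)/(-36489 + (-5*(76 - 1*(-44)) - 4*166)) = (1/(34 + 1/(-325)) + 23141)/(-36489 + (-5*(76 + 44) - 664)) = (1/(34 - 1/325) + 23141)/(-36489 + (-5*120 - 664)) = (1/(11049/325) + 23141)/(-36489 + (-600 - 664)) = (325/11049 + 23141)/(-36489 - 1264) = (255685234/11049)/(-37753) = (255685234/11049)*(-1/37753) = -255685234/417132897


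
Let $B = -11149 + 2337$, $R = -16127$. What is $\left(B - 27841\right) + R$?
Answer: $-52780$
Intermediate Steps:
$B = -8812$
$\left(B - 27841\right) + R = \left(-8812 - 27841\right) - 16127 = -36653 - 16127 = -52780$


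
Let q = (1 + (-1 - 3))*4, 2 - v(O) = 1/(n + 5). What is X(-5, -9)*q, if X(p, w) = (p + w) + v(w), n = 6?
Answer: 1596/11 ≈ 145.09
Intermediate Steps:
v(O) = 21/11 (v(O) = 2 - 1/(6 + 5) = 2 - 1/11 = 21/11)
q = -12 (q = (1 - 4)*4 = -3*4 = -12)
X(p, w) = 21/11 + p + w (X(p, w) = (p + w) + 21/11 = 21/11 + p + w)
X(-5, -9)*q = (21/11 - 5 - 9)*(-12) = -133/11*(-12) = 1596/11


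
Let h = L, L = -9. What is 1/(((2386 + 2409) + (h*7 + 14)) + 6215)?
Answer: 1/10961 ≈ 9.1233e-5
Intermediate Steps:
h = -9
1/(((2386 + 2409) + (h*7 + 14)) + 6215) = 1/(((2386 + 2409) + (-9*7 + 14)) + 6215) = 1/((4795 + (-63 + 14)) + 6215) = 1/((4795 - 49) + 6215) = 1/(4746 + 6215) = 1/10961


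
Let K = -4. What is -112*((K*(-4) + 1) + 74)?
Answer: -10192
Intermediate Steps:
-112*((K*(-4) + 1) + 74) = -112*((-4*(-4) + 1) + 74) = -112*((16 + 1) + 74) = -112*(17 + 74) = -112*91 = -10192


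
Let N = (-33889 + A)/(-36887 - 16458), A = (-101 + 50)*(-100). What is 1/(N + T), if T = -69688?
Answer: -53345/3717477571 ≈ -1.4350e-5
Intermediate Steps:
A = 5100 (A = -51*(-100) = 5100)
N = 28789/53345 (N = (-33889 + 5100)/(-36887 - 16458) = -28789/(-53345) = -28789*(-1/53345) = 28789/53345 ≈ 0.53968)
1/(N + T) = 1/(28789/53345 - 69688) = 1/(-3717477571/53345) = -53345/3717477571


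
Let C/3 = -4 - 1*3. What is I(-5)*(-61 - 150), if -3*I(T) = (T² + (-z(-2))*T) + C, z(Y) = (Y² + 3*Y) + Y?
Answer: -3376/3 ≈ -1125.3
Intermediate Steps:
z(Y) = Y² + 4*Y
C = -21 (C = 3*(-4 - 1*3) = 3*(-4 - 3) = 3*(-7) = -21)
I(T) = 7 - 4*T/3 - T²/3 (I(T) = -((T² + (-(-2)*(4 - 2))*T) - 21)/3 = -((T² + (-(-2)*2)*T) - 21)/3 = -((T² + (-1*(-4))*T) - 21)/3 = -((T² + 4*T) - 21)/3 = -(-21 + T² + 4*T)/3 = 7 - 4*T/3 - T²/3)
I(-5)*(-61 - 150) = (7 - 4/3*(-5) - ⅓*(-5)²)*(-61 - 150) = (7 + 20/3 - ⅓*25)*(-211) = (7 + 20/3 - 25/3)*(-211) = (16/3)*(-211) = -3376/3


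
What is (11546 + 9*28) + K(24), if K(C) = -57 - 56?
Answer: 11685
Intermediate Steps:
K(C) = -113
(11546 + 9*28) + K(24) = (11546 + 9*28) - 113 = (11546 + 252) - 113 = 11798 - 113 = 11685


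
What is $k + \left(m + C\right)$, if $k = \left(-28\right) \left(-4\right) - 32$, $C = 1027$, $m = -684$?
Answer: $423$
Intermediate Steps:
$k = 80$ ($k = 112 - 32 = 80$)
$k + \left(m + C\right) = 80 + \left(-684 + 1027\right) = 80 + 343 = 423$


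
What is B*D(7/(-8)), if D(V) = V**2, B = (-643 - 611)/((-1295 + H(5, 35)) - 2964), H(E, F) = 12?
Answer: 30723/135904 ≈ 0.22606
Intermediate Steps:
B = 1254/4247 (B = (-643 - 611)/((-1295 + 12) - 2964) = -1254/(-1283 - 2964) = -1254/(-4247) = -1254*(-1/4247) = 1254/4247 ≈ 0.29527)
B*D(7/(-8)) = 1254*(7/(-8))**2/4247 = 1254*(7*(-1/8))**2/4247 = 1254*(-7/8)**2/4247 = (1254/4247)*(49/64) = 30723/135904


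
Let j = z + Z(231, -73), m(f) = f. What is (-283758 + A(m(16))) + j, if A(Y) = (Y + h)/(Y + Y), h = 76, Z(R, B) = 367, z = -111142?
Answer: -3156241/8 ≈ -3.9453e+5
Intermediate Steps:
A(Y) = (76 + Y)/(2*Y) (A(Y) = (Y + 76)/(Y + Y) = (76 + Y)/((2*Y)) = (76 + Y)*(1/(2*Y)) = (76 + Y)/(2*Y))
j = -110775 (j = -111142 + 367 = -110775)
(-283758 + A(m(16))) + j = (-283758 + (½)*(76 + 16)/16) - 110775 = (-283758 + (½)*(1/16)*92) - 110775 = (-283758 + 23/8) - 110775 = -2270041/8 - 110775 = -3156241/8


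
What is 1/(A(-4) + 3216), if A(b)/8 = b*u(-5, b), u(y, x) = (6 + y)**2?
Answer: 1/3184 ≈ 0.00031407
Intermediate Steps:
A(b) = 8*b (A(b) = 8*(b*(6 - 5)**2) = 8*(b*1**2) = 8*(b*1) = 8*b)
1/(A(-4) + 3216) = 1/(8*(-4) + 3216) = 1/(-32 + 3216) = 1/3184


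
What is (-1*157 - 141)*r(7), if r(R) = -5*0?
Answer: 0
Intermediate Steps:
r(R) = 0
(-1*157 - 141)*r(7) = (-1*157 - 141)*0 = (-157 - 141)*0 = -298*0 = 0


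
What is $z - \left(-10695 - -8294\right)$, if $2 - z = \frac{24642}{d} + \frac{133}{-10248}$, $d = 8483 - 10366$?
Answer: $\frac{6660490601}{2756712} \approx 2416.1$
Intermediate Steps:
$d = -1883$
$z = \frac{41625089}{2756712}$ ($z = 2 - \left(\frac{24642}{-1883} + \frac{133}{-10248}\right) = 2 - \left(24642 \left(- \frac{1}{1883}\right) + 133 \left(- \frac{1}{10248}\right)\right) = 2 - \left(- \frac{24642}{1883} - \frac{19}{1464}\right) = 2 - - \frac{36111665}{2756712} = 2 + \frac{36111665}{2756712} = \frac{41625089}{2756712} \approx 15.1$)
$z - \left(-10695 - -8294\right) = \frac{41625089}{2756712} - \left(-10695 - -8294\right) = \frac{41625089}{2756712} - \left(-10695 + 8294\right) = \frac{41625089}{2756712} - -2401 = \frac{41625089}{2756712} + 2401 = \frac{6660490601}{2756712}$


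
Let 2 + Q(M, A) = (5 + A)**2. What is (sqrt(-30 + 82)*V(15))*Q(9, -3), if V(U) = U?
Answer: 60*sqrt(13) ≈ 216.33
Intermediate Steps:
Q(M, A) = -2 + (5 + A)**2
(sqrt(-30 + 82)*V(15))*Q(9, -3) = (sqrt(-30 + 82)*15)*(-2 + (5 - 3)**2) = (sqrt(52)*15)*(-2 + 2**2) = ((2*sqrt(13))*15)*(-2 + 4) = (30*sqrt(13))*2 = 60*sqrt(13)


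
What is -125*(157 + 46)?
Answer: -25375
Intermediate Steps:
-125*(157 + 46) = -125*203 = -25375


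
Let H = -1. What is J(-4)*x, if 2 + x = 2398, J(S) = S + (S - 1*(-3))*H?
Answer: -7188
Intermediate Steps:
J(S) = -3 (J(S) = S + (S - 1*(-3))*(-1) = S + (S + 3)*(-1) = S + (3 + S)*(-1) = S + (-3 - S) = -3)
x = 2396 (x = -2 + 2398 = 2396)
J(-4)*x = -3*2396 = -7188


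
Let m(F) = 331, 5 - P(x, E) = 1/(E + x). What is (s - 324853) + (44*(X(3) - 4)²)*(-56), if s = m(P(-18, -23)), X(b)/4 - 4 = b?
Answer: -1743786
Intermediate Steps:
X(b) = 16 + 4*b
P(x, E) = 5 - 1/(E + x)
s = 331
(s - 324853) + (44*(X(3) - 4)²)*(-56) = (331 - 324853) + (44*((16 + 4*3) - 4)²)*(-56) = -324522 + (44*((16 + 12) - 4)²)*(-56) = -324522 + (44*(28 - 4)²)*(-56) = -324522 + (44*24²)*(-56) = -324522 + (44*576)*(-56) = -324522 + 25344*(-56) = -324522 - 1419264 = -1743786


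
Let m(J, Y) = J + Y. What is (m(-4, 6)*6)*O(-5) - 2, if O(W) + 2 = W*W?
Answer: 274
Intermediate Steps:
O(W) = -2 + W² (O(W) = -2 + W*W = -2 + W²)
(m(-4, 6)*6)*O(-5) - 2 = ((-4 + 6)*6)*(-2 + (-5)²) - 2 = (2*6)*(-2 + 25) - 2 = 12*23 - 2 = 276 - 2 = 274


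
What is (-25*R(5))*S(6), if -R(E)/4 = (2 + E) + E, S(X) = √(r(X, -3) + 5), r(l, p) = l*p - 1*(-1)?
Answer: 2400*I*√3 ≈ 4156.9*I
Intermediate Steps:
r(l, p) = 1 + l*p (r(l, p) = l*p + 1 = 1 + l*p)
S(X) = √(6 - 3*X) (S(X) = √((1 + X*(-3)) + 5) = √((1 - 3*X) + 5) = √(6 - 3*X))
R(E) = -8 - 8*E (R(E) = -4*((2 + E) + E) = -4*(2 + 2*E) = -8 - 8*E)
(-25*R(5))*S(6) = (-25*(-8 - 8*5))*√(6 - 3*6) = (-25*(-8 - 40))*√(6 - 18) = (-25*(-48))*√(-12) = 1200*(2*I*√3) = 2400*I*√3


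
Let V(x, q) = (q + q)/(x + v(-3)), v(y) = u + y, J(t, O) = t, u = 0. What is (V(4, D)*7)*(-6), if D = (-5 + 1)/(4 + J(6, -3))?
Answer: 168/5 ≈ 33.600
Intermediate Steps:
v(y) = y (v(y) = 0 + y = y)
D = -⅖ (D = (-5 + 1)/(4 + 6) = -4/10 = -4*⅒ = -⅖ ≈ -0.40000)
V(x, q) = 2*q/(-3 + x) (V(x, q) = (q + q)/(x - 3) = (2*q)/(-3 + x) = 2*q/(-3 + x))
(V(4, D)*7)*(-6) = ((2*(-⅖)/(-3 + 4))*7)*(-6) = ((2*(-⅖)/1)*7)*(-6) = ((2*(-⅖)*1)*7)*(-6) = -⅘*7*(-6) = -28/5*(-6) = 168/5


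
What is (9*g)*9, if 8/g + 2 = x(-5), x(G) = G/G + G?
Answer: -108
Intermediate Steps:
x(G) = 1 + G
g = -4/3 (g = 8/(-2 + (1 - 5)) = 8/(-2 - 4) = 8/(-6) = 8*(-1/6) = -4/3 ≈ -1.3333)
(9*g)*9 = (9*(-4/3))*9 = -12*9 = -108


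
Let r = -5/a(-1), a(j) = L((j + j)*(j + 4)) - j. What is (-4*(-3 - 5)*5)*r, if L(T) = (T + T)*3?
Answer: 160/7 ≈ 22.857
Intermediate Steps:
L(T) = 6*T (L(T) = (2*T)*3 = 6*T)
a(j) = -j + 12*j*(4 + j) (a(j) = 6*((j + j)*(j + 4)) - j = 6*((2*j)*(4 + j)) - j = 6*(2*j*(4 + j)) - j = 12*j*(4 + j) - j = -j + 12*j*(4 + j))
r = 1/7 (r = -5*(-1/(47 + 12*(-1))) = -5*(-1/(47 - 12)) = -5/((-1*35)) = -5/(-35) = -5*(-1/35) = 1/7 ≈ 0.14286)
(-4*(-3 - 5)*5)*r = -4*(-3 - 5)*5*(1/7) = -(-32)*5*(1/7) = -4*(-40)*(1/7) = 160*(1/7) = 160/7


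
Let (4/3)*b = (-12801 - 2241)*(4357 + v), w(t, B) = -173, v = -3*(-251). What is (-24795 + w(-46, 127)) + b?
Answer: -57673433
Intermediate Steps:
v = 753
b = -57648465 (b = 3*((-12801 - 2241)*(4357 + 753))/4 = 3*(-15042*5110)/4 = (¾)*(-76864620) = -57648465)
(-24795 + w(-46, 127)) + b = (-24795 - 173) - 57648465 = -24968 - 57648465 = -57673433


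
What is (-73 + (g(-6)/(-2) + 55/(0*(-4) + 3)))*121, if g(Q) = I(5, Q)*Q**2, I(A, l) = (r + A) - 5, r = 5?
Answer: -52514/3 ≈ -17505.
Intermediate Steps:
I(A, l) = A (I(A, l) = (5 + A) - 5 = A)
g(Q) = 5*Q**2
(-73 + (g(-6)/(-2) + 55/(0*(-4) + 3)))*121 = (-73 + ((5*(-6)**2)/(-2) + 55/(0*(-4) + 3)))*121 = (-73 + ((5*36)*(-1/2) + 55/(0 + 3)))*121 = (-73 + (180*(-1/2) + 55/3))*121 = (-73 + (-90 + 55*(1/3)))*121 = (-73 + (-90 + 55/3))*121 = (-73 - 215/3)*121 = -434/3*121 = -52514/3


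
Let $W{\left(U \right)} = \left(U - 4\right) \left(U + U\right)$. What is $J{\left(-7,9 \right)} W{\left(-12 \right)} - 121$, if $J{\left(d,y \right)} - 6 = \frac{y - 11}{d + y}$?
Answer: $1799$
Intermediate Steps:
$W{\left(U \right)} = 2 U \left(-4 + U\right)$ ($W{\left(U \right)} = \left(-4 + U\right) 2 U = 2 U \left(-4 + U\right)$)
$J{\left(d,y \right)} = 6 + \frac{-11 + y}{d + y}$ ($J{\left(d,y \right)} = 6 + \frac{y - 11}{d + y} = 6 + \frac{-11 + y}{d + y}$)
$J{\left(-7,9 \right)} W{\left(-12 \right)} - 121 = \frac{-11 + 6 \left(-7\right) + 7 \cdot 9}{-7 + 9} \cdot 2 \left(-12\right) \left(-4 - 12\right) - 121 = \frac{-11 - 42 + 63}{2} \cdot 2 \left(-12\right) \left(-16\right) - 121 = \frac{1}{2} \cdot 10 \cdot 384 - 121 = 5 \cdot 384 - 121 = 1920 - 121 = 1799$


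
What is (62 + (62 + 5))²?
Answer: 16641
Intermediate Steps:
(62 + (62 + 5))² = (62 + 67)² = 129² = 16641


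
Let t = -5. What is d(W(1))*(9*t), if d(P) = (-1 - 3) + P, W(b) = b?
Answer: 135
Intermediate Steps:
d(P) = -4 + P
d(W(1))*(9*t) = (-4 + 1)*(9*(-5)) = -3*(-45) = 135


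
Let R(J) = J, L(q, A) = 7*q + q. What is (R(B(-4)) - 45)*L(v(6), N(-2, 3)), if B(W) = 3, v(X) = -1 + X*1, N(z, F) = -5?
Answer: -1680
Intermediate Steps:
v(X) = -1 + X
L(q, A) = 8*q
(R(B(-4)) - 45)*L(v(6), N(-2, 3)) = (3 - 45)*(8*(-1 + 6)) = -336*5 = -42*40 = -1680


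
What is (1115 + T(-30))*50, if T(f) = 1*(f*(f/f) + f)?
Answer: 52750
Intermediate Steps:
T(f) = 2*f (T(f) = 1*(f*1 + f) = 1*(f + f) = 1*(2*f) = 2*f)
(1115 + T(-30))*50 = (1115 + 2*(-30))*50 = (1115 - 60)*50 = 1055*50 = 52750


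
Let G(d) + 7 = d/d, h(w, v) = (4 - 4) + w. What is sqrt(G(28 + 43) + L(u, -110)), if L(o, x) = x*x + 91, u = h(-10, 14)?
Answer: sqrt(12185) ≈ 110.39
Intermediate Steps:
h(w, v) = w (h(w, v) = 0 + w = w)
u = -10
L(o, x) = 91 + x**2 (L(o, x) = x**2 + 91 = 91 + x**2)
G(d) = -6 (G(d) = -7 + d/d = -7 + 1 = -6)
sqrt(G(28 + 43) + L(u, -110)) = sqrt(-6 + (91 + (-110)**2)) = sqrt(-6 + (91 + 12100)) = sqrt(-6 + 12191) = sqrt(12185)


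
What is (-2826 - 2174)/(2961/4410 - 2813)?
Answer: 350000/196863 ≈ 1.7779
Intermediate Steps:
(-2826 - 2174)/(2961/4410 - 2813) = -5000/(2961*(1/4410) - 2813) = -5000/(47/70 - 2813) = -5000/(-196863/70) = -5000*(-70/196863) = 350000/196863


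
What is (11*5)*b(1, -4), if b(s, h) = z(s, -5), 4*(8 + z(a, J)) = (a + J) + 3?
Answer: -1815/4 ≈ -453.75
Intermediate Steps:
z(a, J) = -29/4 + J/4 + a/4 (z(a, J) = -8 + ((a + J) + 3)/4 = -8 + ((J + a) + 3)/4 = -8 + (3 + J + a)/4 = -8 + (¾ + J/4 + a/4) = -29/4 + J/4 + a/4)
b(s, h) = -17/2 + s/4 (b(s, h) = -29/4 + (¼)*(-5) + s/4 = -29/4 - 5/4 + s/4 = -17/2 + s/4)
(11*5)*b(1, -4) = (11*5)*(-17/2 + (¼)*1) = 55*(-17/2 + ¼) = 55*(-33/4) = -1815/4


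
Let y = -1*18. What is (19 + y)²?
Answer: 1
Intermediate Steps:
y = -18
(19 + y)² = (19 - 18)² = 1² = 1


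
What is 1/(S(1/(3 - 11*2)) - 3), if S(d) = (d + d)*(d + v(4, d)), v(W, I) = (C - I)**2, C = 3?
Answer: -6859/27267 ≈ -0.25155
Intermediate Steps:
v(W, I) = (3 - I)**2
S(d) = 2*d*(d + (-3 + d)**2) (S(d) = (d + d)*(d + (-3 + d)**2) = (2*d)*(d + (-3 + d)**2) = 2*d*(d + (-3 + d)**2))
1/(S(1/(3 - 11*2)) - 3) = 1/(2*(1/(3 - 11*2) + (-3 + 1/(3 - 11*2))**2)/(3 - 11*2) - 3) = 1/(2*(1/(3 - 22) + (-3 + 1/(3 - 22))**2)/(3 - 22) - 3) = 1/(2*(1/(-19) + (-3 + 1/(-19))**2)/(-19) - 3) = 1/(2*(-1/19)*(-1/19 + (-3 - 1/19)**2) - 3) = 1/(2*(-1/19)*(-1/19 + (-58/19)**2) - 3) = 1/(2*(-1/19)*(-1/19 + 3364/361) - 3) = 1/(2*(-1/19)*(3345/361) - 3) = 1/(-6690/6859 - 3) = 1/(-27267/6859) = -6859/27267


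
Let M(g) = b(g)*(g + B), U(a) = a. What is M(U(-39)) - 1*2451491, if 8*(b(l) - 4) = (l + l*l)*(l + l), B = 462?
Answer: -17123875/2 ≈ -8.5619e+6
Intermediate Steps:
b(l) = 4 + l*(l + l²)/4 (b(l) = 4 + ((l + l*l)*(l + l))/8 = 4 + ((l + l²)*(2*l))/8 = 4 + (2*l*(l + l²))/8 = 4 + l*(l + l²)/4)
M(g) = (462 + g)*(4 + g²/4 + g³/4) (M(g) = (4 + g²/4 + g³/4)*(g + 462) = (4 + g²/4 + g³/4)*(462 + g) = (462 + g)*(4 + g²/4 + g³/4))
M(U(-39)) - 1*2451491 = (462 - 39)*(16 + (-39)² + (-39)³)/4 - 1*2451491 = (¼)*423*(16 + 1521 - 59319) - 2451491 = (¼)*423*(-57782) - 2451491 = -12220893/2 - 2451491 = -17123875/2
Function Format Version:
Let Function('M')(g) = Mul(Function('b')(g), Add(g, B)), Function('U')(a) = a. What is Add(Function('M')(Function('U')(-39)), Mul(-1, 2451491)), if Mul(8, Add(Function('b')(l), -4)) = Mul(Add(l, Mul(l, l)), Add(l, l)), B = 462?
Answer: Rational(-17123875, 2) ≈ -8.5619e+6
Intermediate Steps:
Function('b')(l) = Add(4, Mul(Rational(1, 4), l, Add(l, Pow(l, 2)))) (Function('b')(l) = Add(4, Mul(Rational(1, 8), Mul(Add(l, Mul(l, l)), Add(l, l)))) = Add(4, Mul(Rational(1, 8), Mul(Add(l, Pow(l, 2)), Mul(2, l)))) = Add(4, Mul(Rational(1, 8), Mul(2, l, Add(l, Pow(l, 2))))) = Add(4, Mul(Rational(1, 4), l, Add(l, Pow(l, 2)))))
Function('M')(g) = Mul(Add(462, g), Add(4, Mul(Rational(1, 4), Pow(g, 2)), Mul(Rational(1, 4), Pow(g, 3)))) (Function('M')(g) = Mul(Add(4, Mul(Rational(1, 4), Pow(g, 2)), Mul(Rational(1, 4), Pow(g, 3))), Add(g, 462)) = Mul(Add(4, Mul(Rational(1, 4), Pow(g, 2)), Mul(Rational(1, 4), Pow(g, 3))), Add(462, g)) = Mul(Add(462, g), Add(4, Mul(Rational(1, 4), Pow(g, 2)), Mul(Rational(1, 4), Pow(g, 3)))))
Add(Function('M')(Function('U')(-39)), Mul(-1, 2451491)) = Add(Mul(Rational(1, 4), Add(462, -39), Add(16, Pow(-39, 2), Pow(-39, 3))), Mul(-1, 2451491)) = Add(Mul(Rational(1, 4), 423, Add(16, 1521, -59319)), -2451491) = Add(Mul(Rational(1, 4), 423, -57782), -2451491) = Add(Rational(-12220893, 2), -2451491) = Rational(-17123875, 2)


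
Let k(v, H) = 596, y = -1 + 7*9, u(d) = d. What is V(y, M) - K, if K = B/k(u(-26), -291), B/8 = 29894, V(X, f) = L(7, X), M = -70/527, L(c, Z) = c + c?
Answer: -57702/149 ≈ -387.26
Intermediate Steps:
L(c, Z) = 2*c
y = 62 (y = -1 + 63 = 62)
M = -70/527 (M = -70*1/527 = -70/527 ≈ -0.13283)
V(X, f) = 14 (V(X, f) = 2*7 = 14)
B = 239152 (B = 8*29894 = 239152)
K = 59788/149 (K = 239152/596 = 239152*(1/596) = 59788/149 ≈ 401.26)
V(y, M) - K = 14 - 1*59788/149 = 14 - 59788/149 = -57702/149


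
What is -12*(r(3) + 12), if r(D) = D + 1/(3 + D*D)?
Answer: -181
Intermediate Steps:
r(D) = D + 1/(3 + D**2)
-12*(r(3) + 12) = -12*((1 + 3**3 + 3*3)/(3 + 3**2) + 12) = -12*((1 + 27 + 9)/(3 + 9) + 12) = -12*(37/12 + 12) = -12*181/12 = -181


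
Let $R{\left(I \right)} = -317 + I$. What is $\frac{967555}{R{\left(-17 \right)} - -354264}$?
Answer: $\frac{193511}{70786} \approx 2.7337$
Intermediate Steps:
$\frac{967555}{R{\left(-17 \right)} - -354264} = \frac{967555}{\left(-317 - 17\right) - -354264} = \frac{967555}{-334 + 354264} = \frac{967555}{353930} = 967555 \cdot \frac{1}{353930} = \frac{193511}{70786}$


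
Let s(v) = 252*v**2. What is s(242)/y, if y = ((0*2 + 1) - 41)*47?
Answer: -1844766/235 ≈ -7850.1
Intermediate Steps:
y = -1880 (y = ((0 + 1) - 41)*47 = (1 - 41)*47 = -40*47 = -1880)
s(242)/y = (252*242**2)/(-1880) = (252*58564)*(-1/1880) = 14758128*(-1/1880) = -1844766/235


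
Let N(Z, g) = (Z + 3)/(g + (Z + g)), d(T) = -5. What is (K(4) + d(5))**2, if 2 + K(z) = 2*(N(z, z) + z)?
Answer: 169/36 ≈ 4.6944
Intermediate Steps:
N(Z, g) = (3 + Z)/(Z + 2*g)
K(z) = -2 + 2*z + 2*(3 + z)/(3*z) (K(z) = -2 + 2*((3 + z)/(z + 2*z) + z) = -2 + 2*((3 + z)/((3*z)) + z) = -2 + 2*((1/(3*z))*(3 + z) + z) = -2 + 2*((3 + z)/(3*z) + z) = -2 + 2*(z + (3 + z)/(3*z)) = -2 + (2*z + 2*(3 + z)/(3*z)) = -2 + 2*z + 2*(3 + z)/(3*z))
(K(4) + d(5))**2 = ((-4/3 + 2*4 + 2/4) - 5)**2 = ((-4/3 + 8 + 2*(1/4)) - 5)**2 = ((-4/3 + 8 + 1/2) - 5)**2 = (43/6 - 5)**2 = (13/6)**2 = 169/36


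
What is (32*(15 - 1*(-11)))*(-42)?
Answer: -34944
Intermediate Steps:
(32*(15 - 1*(-11)))*(-42) = (32*(15 + 11))*(-42) = (32*26)*(-42) = 832*(-42) = -34944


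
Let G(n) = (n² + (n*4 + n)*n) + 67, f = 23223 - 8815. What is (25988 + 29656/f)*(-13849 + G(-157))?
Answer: 6277527236640/1801 ≈ 3.4856e+9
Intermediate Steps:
f = 14408
G(n) = 67 + 6*n² (G(n) = (n² + (4*n + n)*n) + 67 = (n² + (5*n)*n) + 67 = (n² + 5*n²) + 67 = 6*n² + 67 = 67 + 6*n²)
(25988 + 29656/f)*(-13849 + G(-157)) = (25988 + 29656/14408)*(-13849 + (67 + 6*(-157)²)) = (25988 + 29656*(1/14408))*(-13849 + (67 + 6*24649)) = (25988 + 3707/1801)*(-13849 + (67 + 147894)) = 46808095*(-13849 + 147961)/1801 = (46808095/1801)*134112 = 6277527236640/1801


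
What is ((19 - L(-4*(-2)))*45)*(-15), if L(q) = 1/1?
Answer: -12150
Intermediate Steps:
L(q) = 1
((19 - L(-4*(-2)))*45)*(-15) = ((19 - 1*1)*45)*(-15) = ((19 - 1)*45)*(-15) = (18*45)*(-15) = 810*(-15) = -12150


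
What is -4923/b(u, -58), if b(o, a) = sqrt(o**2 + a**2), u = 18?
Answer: -4923*sqrt(922)/1844 ≈ -81.065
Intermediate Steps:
b(o, a) = sqrt(a**2 + o**2)
-4923/b(u, -58) = -4923/sqrt((-58)**2 + 18**2) = -4923/sqrt(3364 + 324) = -4923*sqrt(922)/1844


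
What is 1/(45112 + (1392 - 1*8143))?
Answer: 1/38361 ≈ 2.6068e-5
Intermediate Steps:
1/(45112 + (1392 - 1*8143)) = 1/(45112 + (1392 - 8143)) = 1/(45112 - 6751) = 1/38361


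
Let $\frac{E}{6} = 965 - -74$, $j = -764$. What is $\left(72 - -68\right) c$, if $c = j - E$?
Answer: $-979720$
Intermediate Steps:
$E = 6234$ ($E = 6 \left(965 - -74\right) = 6 \left(965 + 74\right) = 6 \cdot 1039 = 6234$)
$c = -6998$ ($c = -764 - 6234 = -6998$)
$\left(72 - -68\right) c = \left(72 - -68\right) \left(-6998\right) = \left(72 + 68\right) \left(-6998\right) = 140 \left(-6998\right) = -979720$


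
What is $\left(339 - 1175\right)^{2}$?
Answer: $698896$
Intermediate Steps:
$\left(339 - 1175\right)^{2} = \left(-836\right)^{2} = 698896$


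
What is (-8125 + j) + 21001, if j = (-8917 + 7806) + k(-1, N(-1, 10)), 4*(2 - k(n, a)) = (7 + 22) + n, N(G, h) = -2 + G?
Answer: 11760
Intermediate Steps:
k(n, a) = -21/4 - n/4 (k(n, a) = 2 - ((7 + 22) + n)/4 = 2 - (29 + n)/4 = 2 + (-29/4 - n/4) = -21/4 - n/4)
j = -1116 (j = (-8917 + 7806) + (-21/4 - 1/4*(-1)) = -1111 + (-21/4 + 1/4) = -1111 - 5 = -1116)
(-8125 + j) + 21001 = (-8125 - 1116) + 21001 = -9241 + 21001 = 11760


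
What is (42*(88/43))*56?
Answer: 206976/43 ≈ 4813.4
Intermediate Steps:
(42*(88/43))*56 = (3696/43)*56 = 206976/43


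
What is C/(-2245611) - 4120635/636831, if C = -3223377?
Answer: -800066320522/158897188749 ≈ -5.0351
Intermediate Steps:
C/(-2245611) - 4120635/636831 = -3223377/(-2245611) - 4120635/636831 = -3223377*(-1/2245611) - 4120635*1/636831 = 1074459/748537 - 1373545/212277 = -800066320522/158897188749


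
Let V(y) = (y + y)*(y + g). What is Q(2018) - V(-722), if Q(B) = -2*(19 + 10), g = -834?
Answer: -2246922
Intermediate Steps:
Q(B) = -58 (Q(B) = -2*29 = -58)
V(y) = 2*y*(-834 + y) (V(y) = (y + y)*(y - 834) = (2*y)*(-834 + y) = 2*y*(-834 + y))
Q(2018) - V(-722) = -58 - 2*(-722)*(-834 - 722) = -58 - 2*(-722)*(-1556) = -58 - 1*2246864 = -58 - 2246864 = -2246922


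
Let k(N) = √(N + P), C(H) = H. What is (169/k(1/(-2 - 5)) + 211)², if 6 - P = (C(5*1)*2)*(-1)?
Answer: 5141758/111 + 71318*√777/111 ≈ 64232.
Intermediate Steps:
P = 16 (P = 6 - (5*1)*2*(-1) = 6 - 5*2*(-1) = 6 - 10*(-1) = 6 - 1*(-10) = 6 + 10 = 16)
k(N) = √(16 + N) (k(N) = √(N + 16) = √(16 + N))
(169/k(1/(-2 - 5)) + 211)² = (169/(√(16 + 1/(-2 - 5))) + 211)² = (169/(√(16 + 1/(-7))) + 211)² = (169/(√(16 - ⅐)) + 211)² = (169/(√(111/7)) + 211)² = (169/((√777/7)) + 211)² = (169*(√777/111) + 211)² = (169*√777/111 + 211)² = (211 + 169*√777/111)²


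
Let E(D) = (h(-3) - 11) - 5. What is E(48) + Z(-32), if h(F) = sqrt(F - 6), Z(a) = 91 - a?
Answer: 107 + 3*I ≈ 107.0 + 3.0*I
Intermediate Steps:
h(F) = sqrt(-6 + F)
E(D) = -16 + 3*I (E(D) = (sqrt(-6 - 3) - 11) - 5 = (sqrt(-9) - 11) - 5 = (3*I - 11) - 5 = (-11 + 3*I) - 5 = -16 + 3*I)
E(48) + Z(-32) = (-16 + 3*I) + (91 - 1*(-32)) = (-16 + 3*I) + (91 + 32) = (-16 + 3*I) + 123 = 107 + 3*I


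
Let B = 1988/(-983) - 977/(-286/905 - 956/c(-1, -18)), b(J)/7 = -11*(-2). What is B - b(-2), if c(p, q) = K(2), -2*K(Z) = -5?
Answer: -52251772605/340469914 ≈ -153.47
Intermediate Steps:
K(Z) = 5/2 (K(Z) = -½*(-5) = 5/2)
c(p, q) = 5/2
b(J) = 154 (b(J) = 7*(-11*(-2)) = 7*22 = 154)
B = 180594151/340469914 (B = 1988/(-983) - 977/(-286/905 - 956/5/2) = 1988*(-1/983) - 977/(-286*1/905 - 956*⅖) = -1988/983 - 977/(-286/905 - 1912/5) = -1988/983 - 977/(-346358/905) = -1988/983 - 977*(-905/346358) = -1988/983 + 884185/346358 = 180594151/340469914 ≈ 0.53043)
B - b(-2) = 180594151/340469914 - 1*154 = 180594151/340469914 - 154 = -52251772605/340469914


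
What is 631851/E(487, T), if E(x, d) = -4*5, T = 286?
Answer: -631851/20 ≈ -31593.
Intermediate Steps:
E(x, d) = -20
631851/E(487, T) = 631851/(-20) = 631851*(-1/20) = -631851/20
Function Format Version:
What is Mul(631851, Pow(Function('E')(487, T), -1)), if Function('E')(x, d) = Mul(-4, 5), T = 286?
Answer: Rational(-631851, 20) ≈ -31593.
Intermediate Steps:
Function('E')(x, d) = -20
Mul(631851, Pow(Function('E')(487, T), -1)) = Mul(631851, Pow(-20, -1)) = Mul(631851, Rational(-1, 20)) = Rational(-631851, 20)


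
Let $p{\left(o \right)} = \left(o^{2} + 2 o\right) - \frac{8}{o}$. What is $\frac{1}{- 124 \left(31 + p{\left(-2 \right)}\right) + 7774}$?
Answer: $\frac{1}{3434} \approx 0.00029121$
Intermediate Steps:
$p{\left(o \right)} = o^{2} - \frac{8}{o} + 2 o$
$\frac{1}{- 124 \left(31 + p{\left(-2 \right)}\right) + 7774} = \frac{1}{- 124 \left(31 + \frac{-8 + \left(-2\right)^{2} \left(2 - 2\right)}{-2}\right) + 7774} = \frac{1}{- 124 \left(31 - \frac{-8 + 4 \cdot 0}{2}\right) + 7774} = \frac{1}{- 124 \left(31 - \frac{-8 + 0}{2}\right) + 7774} = \frac{1}{- 124 \left(31 - -4\right) + 7774} = \frac{1}{- 124 \left(31 + 4\right) + 7774} = \frac{1}{\left(-124\right) 35 + 7774} = \frac{1}{-4340 + 7774} = \frac{1}{3434}$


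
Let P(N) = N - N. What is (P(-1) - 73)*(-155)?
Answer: 11315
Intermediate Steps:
P(N) = 0
(P(-1) - 73)*(-155) = (0 - 73)*(-155) = -73*(-155) = 11315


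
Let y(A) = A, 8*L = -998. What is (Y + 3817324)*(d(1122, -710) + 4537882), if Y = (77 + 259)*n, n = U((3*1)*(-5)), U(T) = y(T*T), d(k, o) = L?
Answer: 17665144104699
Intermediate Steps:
L = -499/4 (L = (⅛)*(-998) = -499/4 ≈ -124.75)
d(k, o) = -499/4
U(T) = T² (U(T) = T*T = T²)
n = 225 (n = ((3*1)*(-5))² = (3*(-5))² = (-15)² = 225)
Y = 75600 (Y = (77 + 259)*225 = 336*225 = 75600)
(Y + 3817324)*(d(1122, -710) + 4537882) = (75600 + 3817324)*(-499/4 + 4537882) = 3892924*(18151029/4) = 17665144104699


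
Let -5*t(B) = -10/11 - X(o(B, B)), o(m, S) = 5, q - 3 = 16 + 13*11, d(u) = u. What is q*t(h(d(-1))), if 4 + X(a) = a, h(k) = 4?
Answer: 3402/55 ≈ 61.855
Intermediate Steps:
q = 162 (q = 3 + (16 + 13*11) = 3 + (16 + 143) = 3 + 159 = 162)
X(a) = -4 + a
t(B) = 21/55 (t(B) = -(-10/11 - (-4 + 5))/5 = -(-10*1/11 - 1*1)/5 = -(-10/11 - 1)/5 = -1/5*(-21/11) = 21/55)
q*t(h(d(-1))) = 162*(21/55) = 3402/55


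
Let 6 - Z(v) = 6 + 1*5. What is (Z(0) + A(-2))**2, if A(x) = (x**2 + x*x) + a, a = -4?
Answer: 1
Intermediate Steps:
A(x) = -4 + 2*x**2 (A(x) = (x**2 + x*x) - 4 = (x**2 + x**2) - 4 = 2*x**2 - 4 = -4 + 2*x**2)
Z(v) = -5 (Z(v) = 6 - (6 + 1*5) = 6 - (6 + 5) = 6 - 1*11 = 6 - 11 = -5)
(Z(0) + A(-2))**2 = (-5 + (-4 + 2*(-2)**2))**2 = (-5 + (-4 + 2*4))**2 = (-5 + (-4 + 8))**2 = (-5 + 4)**2 = (-1)**2 = 1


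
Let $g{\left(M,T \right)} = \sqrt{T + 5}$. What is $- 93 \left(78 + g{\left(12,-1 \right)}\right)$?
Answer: $-7440$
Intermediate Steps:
$g{\left(M,T \right)} = \sqrt{5 + T}$
$- 93 \left(78 + g{\left(12,-1 \right)}\right) = - 93 \left(78 + \sqrt{5 - 1}\right) = - 93 \left(78 + \sqrt{4}\right) = - 93 \left(78 + 2\right) = \left(-93\right) 80 = -7440$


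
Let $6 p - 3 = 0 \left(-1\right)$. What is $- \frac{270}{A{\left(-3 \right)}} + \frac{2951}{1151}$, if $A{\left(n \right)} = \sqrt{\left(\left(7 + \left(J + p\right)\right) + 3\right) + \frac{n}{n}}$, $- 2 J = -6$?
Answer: $\frac{2951}{1151} - \frac{270 \sqrt{58}}{29} \approx -68.342$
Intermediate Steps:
$J = 3$ ($J = \left(- \frac{1}{2}\right) \left(-6\right) = 3$)
$p = \frac{1}{2}$ ($p = \frac{1}{2} + \frac{0 \left(-1\right)}{6} = \frac{1}{2} + \frac{1}{6} \cdot 0 = \frac{1}{2} + 0 = \frac{1}{2} \approx 0.5$)
$A{\left(n \right)} = \frac{\sqrt{58}}{2}$ ($A{\left(n \right)} = \sqrt{\left(\left(7 + \left(3 + \frac{1}{2}\right)\right) + 3\right) + \frac{n}{n}} = \sqrt{\left(\left(7 + \frac{7}{2}\right) + 3\right) + 1} = \sqrt{\left(\frac{21}{2} + 3\right) + 1} = \sqrt{\frac{27}{2} + 1} = \sqrt{\frac{29}{2}} = \frac{\sqrt{58}}{2}$)
$- \frac{270}{A{\left(-3 \right)}} + \frac{2951}{1151} = - \frac{270}{\frac{1}{2} \sqrt{58}} + \frac{2951}{1151} = - 270 \frac{\sqrt{58}}{29} + 2951 \cdot \frac{1}{1151} = - \frac{270 \sqrt{58}}{29} + \frac{2951}{1151} = \frac{2951}{1151} - \frac{270 \sqrt{58}}{29}$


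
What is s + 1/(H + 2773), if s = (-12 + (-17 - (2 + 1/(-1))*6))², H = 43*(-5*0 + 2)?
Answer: 3502276/2859 ≈ 1225.0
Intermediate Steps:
H = 86 (H = 43*(0 + 2) = 43*2 = 86)
s = 1225 (s = (-12 + (-17 - (2 + 1*(-1))*6))² = (-12 + (-17 - (2 - 1)*6))² = (-12 + (-17 - 6))² = (-12 - 23)² = (-35)² = 1225)
s + 1/(H + 2773) = 1225 + 1/(86 + 2773) = 1225 + 1/2859 = 3502276/2859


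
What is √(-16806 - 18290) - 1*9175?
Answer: -9175 + 2*I*√8774 ≈ -9175.0 + 187.34*I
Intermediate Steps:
√(-16806 - 18290) - 1*9175 = √(-35096) - 9175 = 2*I*√8774 - 9175 = -9175 + 2*I*√8774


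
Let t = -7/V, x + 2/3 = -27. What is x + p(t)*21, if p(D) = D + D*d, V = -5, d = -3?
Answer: -1297/15 ≈ -86.467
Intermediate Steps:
x = -83/3 (x = -⅔ - 27 = -83/3 ≈ -27.667)
t = 7/5 (t = -7/(-5) = -7*(-⅕) = 7/5 ≈ 1.4000)
p(D) = -2*D (p(D) = D + D*(-3) = D - 3*D = -2*D)
x + p(t)*21 = -83/3 - 2*7/5*21 = -83/3 - 14/5*21 = -83/3 - 294/5 = -1297/15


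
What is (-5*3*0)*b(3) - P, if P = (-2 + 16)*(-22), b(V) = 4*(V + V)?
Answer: 308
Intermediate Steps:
b(V) = 8*V (b(V) = 4*(2*V) = 8*V)
P = -308 (P = 14*(-22) = -308)
(-5*3*0)*b(3) - P = (-5*3*0)*(8*3) - 1*(-308) = -15*0*24 + 308 = 0*24 + 308 = 0 + 308 = 308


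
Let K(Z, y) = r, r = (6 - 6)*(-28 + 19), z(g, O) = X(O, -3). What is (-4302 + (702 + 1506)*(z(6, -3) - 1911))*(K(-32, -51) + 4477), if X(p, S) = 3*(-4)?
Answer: -19028530422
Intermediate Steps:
X(p, S) = -12
z(g, O) = -12
r = 0 (r = 0*(-9) = 0)
K(Z, y) = 0
(-4302 + (702 + 1506)*(z(6, -3) - 1911))*(K(-32, -51) + 4477) = (-4302 + (702 + 1506)*(-12 - 1911))*(0 + 4477) = (-4302 + 2208*(-1923))*4477 = (-4302 - 4245984)*4477 = -4250286*4477 = -19028530422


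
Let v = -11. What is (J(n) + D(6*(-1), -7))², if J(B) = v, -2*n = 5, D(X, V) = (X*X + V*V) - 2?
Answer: 5184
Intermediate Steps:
D(X, V) = -2 + V² + X² (D(X, V) = (X² + V²) - 2 = (V² + X²) - 2 = -2 + V² + X²)
n = -5/2 (n = -½*5 = -5/2 ≈ -2.5000)
J(B) = -11
(J(n) + D(6*(-1), -7))² = (-11 + (-2 + (-7)² + (6*(-1))²))² = (-11 + (-2 + 49 + (-6)²))² = (-11 + (-2 + 49 + 36))² = (-11 + 83)² = 72² = 5184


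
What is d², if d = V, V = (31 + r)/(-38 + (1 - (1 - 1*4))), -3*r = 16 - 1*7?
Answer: 196/289 ≈ 0.67820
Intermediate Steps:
r = -3 (r = -(16 - 1*7)/3 = -(16 - 7)/3 = -⅓*9 = -3)
V = -14/17 (V = (31 - 3)/(-38 + (1 - (1 - 1*4))) = 28/(-38 + (1 - (1 - 4))) = 28/(-38 + (1 - 1*(-3))) = 28/(-38 + (1 + 3)) = 28/(-38 + 4) = 28/(-34) = 28*(-1/34) = -14/17 ≈ -0.82353)
d = -14/17 ≈ -0.82353
d² = (-14/17)² = 196/289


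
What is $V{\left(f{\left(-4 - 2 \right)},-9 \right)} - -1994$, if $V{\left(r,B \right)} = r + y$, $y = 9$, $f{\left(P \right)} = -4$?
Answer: $1999$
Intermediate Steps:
$V{\left(r,B \right)} = 9 + r$ ($V{\left(r,B \right)} = r + 9 = 9 + r$)
$V{\left(f{\left(-4 - 2 \right)},-9 \right)} - -1994 = \left(9 - 4\right) - -1994 = 5 + 1994 = 1999$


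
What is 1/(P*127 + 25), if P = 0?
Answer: 1/25 ≈ 0.040000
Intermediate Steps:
1/(P*127 + 25) = 1/(0*127 + 25) = 1/(0 + 25) = 1/25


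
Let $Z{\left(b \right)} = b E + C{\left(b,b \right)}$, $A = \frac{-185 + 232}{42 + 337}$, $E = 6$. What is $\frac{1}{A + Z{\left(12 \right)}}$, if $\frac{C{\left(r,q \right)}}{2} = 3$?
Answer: $\frac{379}{29609} \approx 0.0128$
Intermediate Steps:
$C{\left(r,q \right)} = 6$ ($C{\left(r,q \right)} = 2 \cdot 3 = 6$)
$A = \frac{47}{379} \approx 0.12401$
$Z{\left(b \right)} = 6 + 6 b$ ($Z{\left(b \right)} = b 6 + 6 = 6 b + 6 = 6 + 6 b$)
$\frac{1}{A + Z{\left(12 \right)}} = \frac{1}{\frac{47}{379} + \left(6 + 6 \cdot 12\right)} = \frac{1}{\frac{47}{379} + \left(6 + 72\right)} = \frac{1}{\frac{47}{379} + 78} = \frac{1}{\frac{29609}{379}} = \frac{379}{29609}$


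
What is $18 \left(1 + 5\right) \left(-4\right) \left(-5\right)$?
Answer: $2160$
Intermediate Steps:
$18 \left(1 + 5\right) \left(-4\right) \left(-5\right) = 18 \cdot 6 \left(-4\right) \left(-5\right) = 18 \left(-24\right) \left(-5\right) = \left(-432\right) \left(-5\right) = 2160$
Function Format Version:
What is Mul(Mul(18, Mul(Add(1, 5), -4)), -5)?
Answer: 2160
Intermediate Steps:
Mul(Mul(18, Mul(Add(1, 5), -4)), -5) = Mul(Mul(18, Mul(6, -4)), -5) = Mul(Mul(18, -24), -5) = Mul(-432, -5) = 2160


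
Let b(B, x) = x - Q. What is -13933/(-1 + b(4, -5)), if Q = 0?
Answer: 13933/6 ≈ 2322.2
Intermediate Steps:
b(B, x) = x (b(B, x) = x - 1*0 = x + 0 = x)
-13933/(-1 + b(4, -5)) = -13933/(-1 - 5) = -13933/(-6) = -⅙*(-13933) = 13933/6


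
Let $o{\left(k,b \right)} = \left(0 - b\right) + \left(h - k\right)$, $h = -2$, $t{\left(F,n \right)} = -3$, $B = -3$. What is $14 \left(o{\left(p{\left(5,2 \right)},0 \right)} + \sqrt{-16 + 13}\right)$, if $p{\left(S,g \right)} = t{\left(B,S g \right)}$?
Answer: $14 + 14 i \sqrt{3} \approx 14.0 + 24.249 i$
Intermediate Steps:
$p{\left(S,g \right)} = -3$
$o{\left(k,b \right)} = -2 - b - k$ ($o{\left(k,b \right)} = \left(0 - b\right) - \left(2 + k\right) = - b - \left(2 + k\right) = -2 - b - k$)
$14 \left(o{\left(p{\left(5,2 \right)},0 \right)} + \sqrt{-16 + 13}\right) = 14 \left(\left(-2 - 0 - -3\right) + \sqrt{-16 + 13}\right) = 14 \left(\left(-2 + 0 + 3\right) + \sqrt{-3}\right) = 14 \left(1 + i \sqrt{3}\right) = 14 + 14 i \sqrt{3}$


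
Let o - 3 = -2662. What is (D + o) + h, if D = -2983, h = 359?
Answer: -5283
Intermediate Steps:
o = -2659 (o = 3 - 2662 = -2659)
(D + o) + h = (-2983 - 2659) + 359 = -5642 + 359 = -5283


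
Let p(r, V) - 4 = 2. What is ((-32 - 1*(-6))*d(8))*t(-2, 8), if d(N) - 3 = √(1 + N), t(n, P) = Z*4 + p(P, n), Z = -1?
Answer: -312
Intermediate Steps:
p(r, V) = 6 (p(r, V) = 4 + 2 = 6)
t(n, P) = 2 (t(n, P) = -1*4 + 6 = -4 + 6 = 2)
d(N) = 3 + √(1 + N)
((-32 - 1*(-6))*d(8))*t(-2, 8) = ((-32 - 1*(-6))*(3 + √(1 + 8)))*2 = ((-32 + 6)*(3 + √9))*2 = -26*(3 + 3)*2 = -26*6*2 = -156*2 = -312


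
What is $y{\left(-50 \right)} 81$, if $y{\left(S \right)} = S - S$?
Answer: $0$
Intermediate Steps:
$y{\left(S \right)} = 0$
$y{\left(-50 \right)} 81 = 0 \cdot 81 = 0$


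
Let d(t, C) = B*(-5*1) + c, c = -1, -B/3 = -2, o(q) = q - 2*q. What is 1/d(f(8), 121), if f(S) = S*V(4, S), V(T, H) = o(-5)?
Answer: -1/31 ≈ -0.032258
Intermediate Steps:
o(q) = -q
B = 6 (B = -3*(-2) = 6)
V(T, H) = 5 (V(T, H) = -1*(-5) = 5)
f(S) = 5*S (f(S) = S*5 = 5*S)
d(t, C) = -31 (d(t, C) = 6*(-5*1) - 1 = 6*(-5) - 1 = -30 - 1 = -31)
1/d(f(8), 121) = 1/(-31) = -1/31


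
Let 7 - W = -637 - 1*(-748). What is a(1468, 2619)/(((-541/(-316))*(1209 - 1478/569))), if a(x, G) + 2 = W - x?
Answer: -283011496/371365663 ≈ -0.76208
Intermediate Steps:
W = -104 (W = 7 - (-637 - 1*(-748)) = 7 - (-637 + 748) = 7 - 1*111 = 7 - 111 = -104)
a(x, G) = -106 - x (a(x, G) = -2 + (-104 - x) = -106 - x)
a(1468, 2619)/(((-541/(-316))*(1209 - 1478/569))) = (-106 - 1*1468)/(((-541/(-316))*(1209 - 1478/569))) = (-106 - 1468)/(((-541*(-1/316))*(1209 - 1478*1/569))) = -1574*316/(541*(1209 - 1478/569)) = -1574/((541/316)*(686443/569)) = -1574/371365663/179804 = -1574*179804/371365663 = -283011496/371365663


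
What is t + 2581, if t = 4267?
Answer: 6848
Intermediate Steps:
t + 2581 = 4267 + 2581 = 6848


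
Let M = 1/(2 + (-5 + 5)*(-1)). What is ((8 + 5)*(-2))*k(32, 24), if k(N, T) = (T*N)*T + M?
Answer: -479245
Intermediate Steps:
M = ½ (M = 1/(2 + 0*(-1)) = 1/(2 + 0) = 1/2 = ½ ≈ 0.50000)
k(N, T) = ½ + N*T² (k(N, T) = (T*N)*T + ½ = (N*T)*T + ½ = N*T² + ½ = ½ + N*T²)
((8 + 5)*(-2))*k(32, 24) = ((8 + 5)*(-2))*(½ + 32*24²) = (13*(-2))*(½ + 32*576) = -26*(½ + 18432) = -26*36865/2 = -479245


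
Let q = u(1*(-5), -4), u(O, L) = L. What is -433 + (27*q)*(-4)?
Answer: -1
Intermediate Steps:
q = -4
-433 + (27*q)*(-4) = -433 + (27*(-4))*(-4) = -433 - 108*(-4) = -433 + 432 = -1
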